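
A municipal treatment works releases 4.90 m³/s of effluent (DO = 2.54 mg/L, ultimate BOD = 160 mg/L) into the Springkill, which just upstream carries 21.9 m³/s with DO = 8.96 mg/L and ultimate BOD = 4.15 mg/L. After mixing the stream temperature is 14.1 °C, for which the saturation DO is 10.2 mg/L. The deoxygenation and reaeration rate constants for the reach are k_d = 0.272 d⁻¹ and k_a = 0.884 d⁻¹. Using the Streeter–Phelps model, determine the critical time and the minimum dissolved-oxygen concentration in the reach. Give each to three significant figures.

t_c ≈ 1.63 d; minimum DO ≈ 3.75 mg/L

Mixed DO = (21.9×8.96 + 4.90×2.54)/(21.9+4.90) = 208.7/26.80 = 7.786 mg/L.
Mixed L₀ = (21.9×4.15 + 4.90×160)/(26.80) = 874.9/26.80 = 32.64 mg/L.
Initial deficit D₀ = C_s − DO₀ = 10.2 − 7.786 = 2.414 mg/L.
t_c = (1/0.6120) ln[(0.884/0.272)(1 − 2.414×0.6120/(0.272×32.64))] = 1.634 × ln(2.709) = 1.629 d.
D_c = (0.272/0.884) × 32.64 × e^(−0.272×1.629) = 0.3077 × 32.64 × 0.6421 = 6.450 mg/L.
Minimum DO = 10.2 − 6.450 = 3.750 mg/L.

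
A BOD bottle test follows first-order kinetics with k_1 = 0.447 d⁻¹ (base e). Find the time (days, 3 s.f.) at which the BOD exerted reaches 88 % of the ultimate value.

t ≈ 4.74 d

y/L₀ = 1 − e^(−k_1 t) = 0.88 ⇒ e^(−k_1 t) = 0.120
t = −ln(0.120) / 0.447 = 2.120 / 0.447 = 4.743 d.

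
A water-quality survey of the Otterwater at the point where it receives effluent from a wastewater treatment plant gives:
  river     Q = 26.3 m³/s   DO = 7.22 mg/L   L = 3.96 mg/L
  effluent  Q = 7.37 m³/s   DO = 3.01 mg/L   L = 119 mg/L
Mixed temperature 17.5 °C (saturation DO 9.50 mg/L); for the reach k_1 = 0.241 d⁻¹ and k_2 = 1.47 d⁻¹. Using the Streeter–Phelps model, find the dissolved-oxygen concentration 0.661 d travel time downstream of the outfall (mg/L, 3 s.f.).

Mixed DO = (26.3×7.22 + 7.37×3.01)/(26.3+7.37) = 212.1/33.67 = 6.298 mg/L.
Mixed L₀ = (26.3×3.96 + 7.37×119)/(33.67) = 981.2/33.67 = 29.14 mg/L.
Initial deficit D₀ = C_s − DO₀ = 9.50 − 6.298 = 3.202 mg/L.
D(0.661) = [0.241×29.14/(1.47−0.241)](e^(−0.241×0.661) − e^(−1.47×0.661)) + 3.202 e^(−1.47×0.661)
= 5.714 × (0.8527 − 0.3785) + 3.202 × 0.3785 = 3.922 mg/L.
DO = 9.50 − 3.922 = 5.578 mg/L.

DO ≈ 5.58 mg/L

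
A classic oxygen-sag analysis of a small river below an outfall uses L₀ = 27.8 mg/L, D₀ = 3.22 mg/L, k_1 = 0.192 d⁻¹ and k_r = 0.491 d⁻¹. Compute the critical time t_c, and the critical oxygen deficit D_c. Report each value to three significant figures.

t_c ≈ 2.48 d; D_c ≈ 6.76 mg/L

With k_r/k_1 = 2.557 and 1 − D₀(k_r−k_1)/(k_1 L₀) = 0.8196,
t_c = ln(2.557 × 0.8196) / (0.491 − 0.192) = ln(2.096) / 0.2990 = 0.7400/0.2990 = 2.475 d.
L(t_c) = L₀ e^(−k_1 t_c) = 27.8 × 0.6218 = 17.28 mg/L, and at the critical point k_r D_c = k_1 L, so D_c = (0.192/0.491) × 17.28 = 6.759 mg/L.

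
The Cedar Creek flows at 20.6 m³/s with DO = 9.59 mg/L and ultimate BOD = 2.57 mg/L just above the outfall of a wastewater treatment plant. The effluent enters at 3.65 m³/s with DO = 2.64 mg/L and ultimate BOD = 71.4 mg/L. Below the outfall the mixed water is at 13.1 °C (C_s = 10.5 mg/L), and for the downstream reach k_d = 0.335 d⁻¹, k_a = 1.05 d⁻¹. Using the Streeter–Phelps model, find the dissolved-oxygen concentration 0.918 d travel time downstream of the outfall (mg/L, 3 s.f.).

DO ≈ 7.61 mg/L

Mixed DO = (20.6×9.59 + 3.65×2.64)/(20.6+3.65) = 207.2/24.25 = 8.544 mg/L.
Mixed L₀ = (20.6×2.57 + 3.65×71.4)/(24.25) = 313.6/24.25 = 12.93 mg/L.
Initial deficit D₀ = C_s − DO₀ = 10.5 − 8.544 = 1.956 mg/L.
D(0.918) = [0.335×12.93/(1.05−0.335)](e^(−0.335×0.918) − e^(−1.05×0.918)) + 1.956 e^(−1.05×0.918)
= 6.058 × (0.7353 − 0.3814) + 1.956 × 0.3814 = 2.890 mg/L.
DO = 10.5 − 2.890 = 7.610 mg/L.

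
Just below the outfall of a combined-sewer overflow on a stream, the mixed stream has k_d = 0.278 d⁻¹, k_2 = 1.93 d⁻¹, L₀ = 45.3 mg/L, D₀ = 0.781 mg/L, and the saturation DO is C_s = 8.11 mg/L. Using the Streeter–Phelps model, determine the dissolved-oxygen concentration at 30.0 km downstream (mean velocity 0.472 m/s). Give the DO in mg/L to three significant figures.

DO ≈ 3.55 mg/L

Travel time t = x/v = 30.0 km / (0.472 m/s) = 30000 m / 0.472 m/s = 63560 s = 0.7356 d.
k_d L₀/(k_2−k_d) = 0.278×45.3/(1.93−0.278) = 12.59/1.652 = 7.623 mg/L.
e^(−k_d t) = e^(−0.278×0.7356) = 0.8150; e^(−k_2 t) = e^(−1.93×0.7356) = 0.2418.
D = 7.623 × (0.8150 − 0.2418) + 0.781 × 0.2418 = 4.370 + 0.1888 = 4.559 mg/L.
DO = C_s − D = 8.11 − 4.559 = 3.551 mg/L.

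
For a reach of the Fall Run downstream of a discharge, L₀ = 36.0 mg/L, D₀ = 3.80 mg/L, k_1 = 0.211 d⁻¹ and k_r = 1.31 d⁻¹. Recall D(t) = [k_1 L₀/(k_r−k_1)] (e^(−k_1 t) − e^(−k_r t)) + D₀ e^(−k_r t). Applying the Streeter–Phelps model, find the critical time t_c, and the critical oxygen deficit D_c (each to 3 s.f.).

t_c ≈ 0.935 d; D_c ≈ 4.76 mg/L

t_c = [1/(k_r−k_1)] ln[(k_r/k_1)(1 − D₀(k_r−k_1)/(k_1 L₀))]
= [1/(1.31−0.211)] ln[(1.31/0.211)(1 − 3.80×1.099/(0.211×36.0))]
= (1/1.099) ln[6.209 × 0.4502] = 0.9099 × ln(2.795) = 0.9099 × 1.028 = 0.9353 d.
L(t_c) = L₀ e^(−k_1 t_c) = 36.0 × 0.8209 = 29.55 mg/L, and at the critical point k_r D_c = k_1 L, so D_c = (0.211/1.31) × 29.55 = 4.760 mg/L.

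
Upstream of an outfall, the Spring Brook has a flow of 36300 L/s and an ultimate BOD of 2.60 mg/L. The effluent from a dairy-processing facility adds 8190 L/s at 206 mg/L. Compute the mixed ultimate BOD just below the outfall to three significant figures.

Flow-weighted mixing: C = (Q_r C_r + Q_w C_w)/(Q_r + Q_w)
= (36300×2.60 + 8190×206)/(36300 + 8190) = 1.782×10^6/44490 = 40.04 mg/L.

40.0 mg/L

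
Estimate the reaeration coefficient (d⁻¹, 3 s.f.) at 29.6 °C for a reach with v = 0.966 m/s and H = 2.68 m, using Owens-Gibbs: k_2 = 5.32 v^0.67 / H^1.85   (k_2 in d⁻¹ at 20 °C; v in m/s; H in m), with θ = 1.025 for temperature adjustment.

k_2(20) = 5.32 × 0.966^0.67 / 2.68^1.85 = 5.32 × 0.9771 / 6.195 = 0.8391 d⁻¹.
k_2(29.6) = 0.8391 × 1.025^(29.6−20) = 0.8391 × 1.268 = 1.064 d⁻¹.

k_2 ≈ 1.06 d⁻¹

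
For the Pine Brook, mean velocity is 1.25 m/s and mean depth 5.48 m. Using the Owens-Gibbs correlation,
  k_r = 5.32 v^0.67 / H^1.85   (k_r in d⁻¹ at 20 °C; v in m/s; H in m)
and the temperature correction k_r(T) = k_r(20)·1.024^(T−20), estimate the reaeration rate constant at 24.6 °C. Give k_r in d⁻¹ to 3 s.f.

k_r ≈ 0.296 d⁻¹

k_r(20) = 5.32 × 1.25^0.67 / 5.48^1.85 = 5.32 × 1.161 / 23.27 = 0.2655 d⁻¹.
k_r(24.6) = 0.2655 × 1.024^(24.6−20) = 0.2655 × 1.115 = 0.2961 d⁻¹.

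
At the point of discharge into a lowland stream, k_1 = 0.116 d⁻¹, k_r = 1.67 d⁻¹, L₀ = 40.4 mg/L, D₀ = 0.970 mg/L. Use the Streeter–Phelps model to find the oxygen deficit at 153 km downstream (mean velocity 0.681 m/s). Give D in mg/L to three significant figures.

Travel time t = x/v = 153 km / (0.681 m/s) = 153000 m / 0.681 m/s = 224700 s = 2.600 d.
k_1 L₀/(k_r−k_1) = 0.116×40.4/(1.67−0.116) = 4.686/1.554 = 3.016 mg/L.
e^(−k_1 t) = e^(−0.116×2.600) = 0.7396; e^(−k_r t) = e^(−1.67×2.600) = 0.01300.
D = 3.016 × (0.7396 − 0.01300) + 0.970 × 0.01300 = 2.191 + 0.01261 = 2.204 mg/L.

D ≈ 2.20 mg/L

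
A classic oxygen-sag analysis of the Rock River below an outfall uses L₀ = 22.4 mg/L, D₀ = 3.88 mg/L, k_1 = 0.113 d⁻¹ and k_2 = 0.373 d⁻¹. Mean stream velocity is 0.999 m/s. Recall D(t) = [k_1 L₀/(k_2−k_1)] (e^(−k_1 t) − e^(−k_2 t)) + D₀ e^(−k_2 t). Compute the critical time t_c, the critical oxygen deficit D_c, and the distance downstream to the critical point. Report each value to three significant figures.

At the critical point dD/dt = 0, so k_1 L₀ e^(−k_1 t) = k_2 D. Substituting D(t) from the Streeter–Phelps equation and solving for t gives
t_c = ln[(k_2/k_1)(1 − D₀(k_2−k_1)/(k_1 L₀))] / (k_2−k_1).
Here k_2−k_1 = 0.2600 d⁻¹ and 1 − D₀(k_2−k_1)/(k_1 L₀) = 1 − 3.88×0.2600/(0.113×22.4) = 0.6015, so
t_c = ln(3.301 × 0.6015) / 0.2600 = 0.6858 / 0.2600 = 2.638 d.
L(t_c) = L₀ e^(−k_1 t_c) = 22.4 × 0.7423 = 16.63 mg/L, and at the critical point k_2 D_c = k_1 L, so D_c = (0.113/0.373) × 16.63 = 5.037 mg/L.
x_c = v t_c = 0.999 m/s × 2.638 d × 86400 s/d = 227700 m ≈ 228 km.

t_c ≈ 2.64 d; D_c ≈ 5.04 mg/L; x_c ≈ 228 km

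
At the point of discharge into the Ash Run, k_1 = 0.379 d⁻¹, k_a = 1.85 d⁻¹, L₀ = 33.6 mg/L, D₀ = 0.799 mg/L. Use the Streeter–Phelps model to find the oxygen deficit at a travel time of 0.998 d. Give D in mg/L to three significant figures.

D ≈ 4.69 mg/L

k_1 L₀/(k_a−k_1) = 0.379×33.6/(1.85−0.379) = 12.73/1.471 = 8.657 mg/L.
e^(−k_1 t) = e^(−0.379×0.9980) = 0.6851; e^(−k_a t) = e^(−1.85×0.9980) = 0.1578.
D = 8.657 × (0.6851 − 0.1578) + 0.799 × 0.1578 = 4.564 + 0.1261 = 4.690 mg/L.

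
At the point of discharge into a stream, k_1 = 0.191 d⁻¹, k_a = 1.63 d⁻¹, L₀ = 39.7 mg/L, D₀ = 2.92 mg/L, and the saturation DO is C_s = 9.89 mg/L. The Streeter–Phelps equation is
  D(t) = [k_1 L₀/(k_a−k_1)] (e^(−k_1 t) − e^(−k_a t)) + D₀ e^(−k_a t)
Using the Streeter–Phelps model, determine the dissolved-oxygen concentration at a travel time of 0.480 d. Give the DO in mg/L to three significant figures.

k_1 L₀/(k_a−k_1) = 0.191×39.7/(1.63−0.191) = 7.583/1.439 = 5.269 mg/L.
e^(−k_1 t) = e^(−0.191×0.4800) = 0.9124; e^(−k_a t) = e^(−1.63×0.4800) = 0.4573.
D = 5.269 × (0.9124 − 0.4573) + 2.92 × 0.4573 = 2.398 + 1.335 = 3.733 mg/L.
DO = C_s − D = 9.89 − 3.733 = 6.157 mg/L.

DO ≈ 6.16 mg/L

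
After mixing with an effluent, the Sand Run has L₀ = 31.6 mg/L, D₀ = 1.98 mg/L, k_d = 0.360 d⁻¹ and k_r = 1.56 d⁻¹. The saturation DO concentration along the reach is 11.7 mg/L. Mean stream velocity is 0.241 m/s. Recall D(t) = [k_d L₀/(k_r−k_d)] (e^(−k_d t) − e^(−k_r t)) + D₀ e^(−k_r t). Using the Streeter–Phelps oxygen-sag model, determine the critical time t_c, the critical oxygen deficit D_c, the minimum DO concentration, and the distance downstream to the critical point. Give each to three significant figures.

t_c ≈ 1.03 d; D_c ≈ 5.04 mg/L; min DO ≈ 6.66 mg/L; x_c ≈ 21.4 km

At the critical point dD/dt = 0, so k_d L₀ e^(−k_d t) = k_r D. Substituting D(t) from the Streeter–Phelps equation and solving for t gives
t_c = ln[(k_r/k_d)(1 − D₀(k_r−k_d)/(k_d L₀))] / (k_r−k_d).
Here k_r−k_d = 1.200 d⁻¹ and 1 − D₀(k_r−k_d)/(k_d L₀) = 1 − 1.98×1.200/(0.360×31.6) = 0.7911, so
t_c = ln(4.333 × 0.7911) / 1.200 = 1.232 / 1.200 = 1.027 d.
L(t_c) = L₀ e^(−k_d t_c) = 31.6 × 0.6910 = 21.84 mg/L, and at the critical point k_r D_c = k_d L, so D_c = (0.360/1.56) × 21.84 = 5.039 mg/L.
Minimum DO = C_s − D_c = 11.7 − 5.039 = 6.661 mg/L.
x_c = v t_c = 0.241 m/s × 1.027 d × 86400 s/d = 21380 m ≈ 21.4 km.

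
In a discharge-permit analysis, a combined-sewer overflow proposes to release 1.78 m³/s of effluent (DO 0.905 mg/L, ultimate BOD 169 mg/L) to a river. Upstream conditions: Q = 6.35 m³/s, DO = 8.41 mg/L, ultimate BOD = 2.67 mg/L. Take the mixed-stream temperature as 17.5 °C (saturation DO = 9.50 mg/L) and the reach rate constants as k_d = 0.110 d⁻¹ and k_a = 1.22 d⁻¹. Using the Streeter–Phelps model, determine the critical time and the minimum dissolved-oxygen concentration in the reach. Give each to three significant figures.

t_c ≈ 1.07 d; minimum DO ≈ 6.37 mg/L

Mixed DO = (6.35×8.41 + 1.78×0.905)/(6.35+1.78) = 55.01/8.130 = 6.767 mg/L.
Mixed L₀ = (6.35×2.67 + 1.78×169)/(8.130) = 317.8/8.130 = 39.09 mg/L.
Initial deficit D₀ = C_s − DO₀ = 9.50 − 6.767 = 2.733 mg/L.
t_c = (1/1.110) ln[(1.22/0.110)(1 − 2.733×1.110/(0.110×39.09))] = 0.9009 × ln(3.265) = 1.066 d.
D_c = (0.110/1.22) × 39.09 × e^(−0.110×1.066) = 0.09016 × 39.09 × 0.8894 = 3.134 mg/L.
Minimum DO = 9.50 − 3.134 = 6.366 mg/L.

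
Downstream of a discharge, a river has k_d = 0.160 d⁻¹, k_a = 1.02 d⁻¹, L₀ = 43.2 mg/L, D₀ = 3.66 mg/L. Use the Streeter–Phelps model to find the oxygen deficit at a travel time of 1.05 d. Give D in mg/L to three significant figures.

k_d L₀/(k_a−k_d) = 0.160×43.2/(1.02−0.160) = 6.912/0.8600 = 8.037 mg/L.
e^(−k_d t) = e^(−0.160×1.050) = 0.8454; e^(−k_a t) = e^(−1.02×1.050) = 0.3427.
D = 8.037 × (0.8454 − 0.3427) + 3.66 × 0.3427 = 4.040 + 1.254 = 5.294 mg/L.

D ≈ 5.29 mg/L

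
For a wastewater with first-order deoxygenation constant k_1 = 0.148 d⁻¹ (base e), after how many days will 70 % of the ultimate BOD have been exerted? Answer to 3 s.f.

y/L₀ = 1 − e^(−k_1 t) = 0.70 ⇒ e^(−k_1 t) = 0.300
t = −ln(0.300) / 0.148 = 1.204 / 0.148 = 8.135 d.

t ≈ 8.13 d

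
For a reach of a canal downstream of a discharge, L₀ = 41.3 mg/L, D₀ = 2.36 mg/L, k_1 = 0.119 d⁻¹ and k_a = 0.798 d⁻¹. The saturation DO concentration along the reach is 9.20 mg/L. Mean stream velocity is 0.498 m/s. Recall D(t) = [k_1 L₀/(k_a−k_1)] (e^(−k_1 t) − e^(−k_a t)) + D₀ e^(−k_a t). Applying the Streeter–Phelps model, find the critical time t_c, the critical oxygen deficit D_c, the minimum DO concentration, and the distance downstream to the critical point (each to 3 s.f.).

t_c = [1/(k_a−k_1)] ln[(k_a/k_1)(1 − D₀(k_a−k_1)/(k_1 L₀))]
= [1/(0.798−0.119)] ln[(0.798/0.119)(1 − 2.36×0.6790/(0.119×41.3))]
= (1/0.6790) ln[6.706 × 0.6739] = 1.473 × ln(4.519) = 1.473 × 1.508 = 2.221 d.
D_c = (k_1/k_a) L₀ e^(−k_1 t_c) = (0.119/0.798) × 41.3 × e^(−0.119×2.221) = 0.1491 × 41.3 × 0.7677 = 4.728 mg/L.
Minimum DO = C_s − D_c = 9.20 − 4.728 = 4.472 mg/L.
x_c = v t_c = 0.498 m/s × 2.221 d × 86400 s/d = 95580 m ≈ 95.6 km.

t_c ≈ 2.22 d; D_c ≈ 4.73 mg/L; min DO ≈ 4.47 mg/L; x_c ≈ 95.6 km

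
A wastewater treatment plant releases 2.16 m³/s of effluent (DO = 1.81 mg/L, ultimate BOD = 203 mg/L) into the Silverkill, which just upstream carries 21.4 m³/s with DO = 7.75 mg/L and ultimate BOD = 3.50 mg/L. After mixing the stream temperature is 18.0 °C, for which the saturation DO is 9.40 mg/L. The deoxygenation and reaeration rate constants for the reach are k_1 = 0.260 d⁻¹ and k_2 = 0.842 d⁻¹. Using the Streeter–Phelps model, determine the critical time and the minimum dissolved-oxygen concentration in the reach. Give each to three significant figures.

Mixed DO = (21.4×7.75 + 2.16×1.81)/(21.4+2.16) = 169.8/23.56 = 7.205 mg/L.
Mixed L₀ = (21.4×3.50 + 2.16×203)/(23.56) = 513.4/23.56 = 21.79 mg/L.
Initial deficit D₀ = C_s − DO₀ = 9.40 − 7.205 = 2.195 mg/L.
t_c = (1/0.5820) ln[(0.842/0.260)(1 − 2.195×0.5820/(0.260×21.79))] = 1.718 × ln(2.508) = 1.580 d.
D_c = (0.260/0.842) × 21.79 × e^(−0.260×1.580) = 0.3088 × 21.79 × 0.6631 = 4.462 mg/L.
Minimum DO = 9.40 − 4.462 = 4.938 mg/L.

t_c ≈ 1.58 d; minimum DO ≈ 4.94 mg/L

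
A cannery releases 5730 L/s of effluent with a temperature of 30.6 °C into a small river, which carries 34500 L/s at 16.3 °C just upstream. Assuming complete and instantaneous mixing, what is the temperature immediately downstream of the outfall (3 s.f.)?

18.3 °C

Flow-weighted mixing: C = (Q_r C_r + Q_w C_w)/(Q_r + Q_w)
= (34500×16.3 + 5730×30.6)/(34500 + 5730) = 737700/40230 = 18.34 °C.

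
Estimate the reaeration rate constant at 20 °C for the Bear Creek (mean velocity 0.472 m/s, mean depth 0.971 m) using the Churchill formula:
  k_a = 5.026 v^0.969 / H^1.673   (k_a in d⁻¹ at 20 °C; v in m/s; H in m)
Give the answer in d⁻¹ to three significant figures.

k_a = 5.026 × 0.472^0.969 / 0.971^1.673 = 5.026 × 0.4831 / 0.9520 = 2.551 d⁻¹.

k_a ≈ 2.55 d⁻¹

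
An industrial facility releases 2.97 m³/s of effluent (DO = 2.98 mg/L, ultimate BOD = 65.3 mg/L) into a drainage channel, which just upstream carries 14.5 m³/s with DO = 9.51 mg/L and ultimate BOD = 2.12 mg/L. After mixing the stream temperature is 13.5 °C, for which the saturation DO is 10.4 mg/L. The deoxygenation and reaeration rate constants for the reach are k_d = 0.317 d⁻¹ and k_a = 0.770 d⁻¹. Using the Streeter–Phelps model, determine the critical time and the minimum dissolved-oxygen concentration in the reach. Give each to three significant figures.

t_c ≈ 1.40 d; minimum DO ≈ 7.01 mg/L

Mixed DO = (14.5×9.51 + 2.97×2.98)/(14.5+2.97) = 146.7/17.47 = 8.400 mg/L.
Mixed L₀ = (14.5×2.12 + 2.97×65.3)/(17.47) = 224.7/17.47 = 12.86 mg/L.
Initial deficit D₀ = C_s − DO₀ = 10.4 − 8.400 = 2.000 mg/L.
t_c = (1/0.4530) ln[(0.770/0.317)(1 − 2.000×0.4530/(0.317×12.86))] = 2.208 × ln(1.889) = 1.404 d.
D_c = (0.317/0.770) × 12.86 × e^(−0.317×1.404) = 0.4117 × 12.86 × 0.6407 = 3.392 mg/L.
Minimum DO = 10.4 − 3.392 = 7.008 mg/L.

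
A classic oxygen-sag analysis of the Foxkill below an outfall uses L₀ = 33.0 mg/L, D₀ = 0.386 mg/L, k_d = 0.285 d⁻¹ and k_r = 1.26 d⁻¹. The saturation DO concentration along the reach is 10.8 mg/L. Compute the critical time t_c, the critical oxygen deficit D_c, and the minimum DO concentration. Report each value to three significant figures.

t_c ≈ 1.48 d; D_c ≈ 4.89 mg/L; min DO ≈ 5.91 mg/L

With k_r/k_d = 4.421 and 1 − D₀(k_r−k_d)/(k_d L₀) = 0.9600,
t_c = ln(4.421 × 0.9600) / (1.26 − 0.285) = ln(4.244) / 0.9750 = 1.446/0.9750 = 1.483 d.
D_c = (k_d/k_r) L₀ e^(−k_d t_c) = (0.285/1.26) × 33.0 × e^(−0.285×1.483) = 0.2262 × 33.0 × 0.6554 = 4.892 mg/L.
Minimum DO = C_s − D_c = 10.8 − 4.892 = 5.908 mg/L.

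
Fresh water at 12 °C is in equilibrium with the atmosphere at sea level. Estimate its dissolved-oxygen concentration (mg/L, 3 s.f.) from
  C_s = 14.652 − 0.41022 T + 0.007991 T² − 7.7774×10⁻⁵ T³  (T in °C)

C_s ≈ 10.7 mg/L

C_s = 14.652 − 0.41022×12 + 0.007991×12² − 7.7774×10⁻⁵×12³ = 10.75 mg/L.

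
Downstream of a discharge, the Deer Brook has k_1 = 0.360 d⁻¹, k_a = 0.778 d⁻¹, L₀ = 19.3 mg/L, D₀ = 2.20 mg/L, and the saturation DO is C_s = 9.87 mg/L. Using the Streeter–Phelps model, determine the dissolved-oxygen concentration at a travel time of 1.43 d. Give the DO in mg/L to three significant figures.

DO ≈ 4.68 mg/L

k_1 L₀/(k_a−k_1) = 0.360×19.3/(0.778−0.360) = 6.948/0.4180 = 16.62 mg/L.
e^(−k_1 t) = e^(−0.360×1.430) = 0.5976; e^(−k_a t) = e^(−0.778×1.430) = 0.3287.
D = 16.62 × (0.5976 − 0.3287) + 2.20 × 0.3287 = 4.470 + 0.7232 = 5.193 mg/L.
DO = C_s − D = 9.87 − 5.193 = 4.677 mg/L.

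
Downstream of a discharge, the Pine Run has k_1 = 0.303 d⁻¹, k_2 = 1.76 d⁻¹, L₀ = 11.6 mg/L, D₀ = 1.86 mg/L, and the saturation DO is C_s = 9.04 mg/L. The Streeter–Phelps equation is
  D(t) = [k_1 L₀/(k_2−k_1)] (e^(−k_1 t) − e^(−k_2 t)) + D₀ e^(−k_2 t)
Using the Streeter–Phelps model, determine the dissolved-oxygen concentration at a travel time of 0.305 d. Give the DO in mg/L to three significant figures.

DO ≈ 7.16 mg/L

k_1 L₀/(k_2−k_1) = 0.303×11.6/(1.76−0.303) = 3.515/1.457 = 2.412 mg/L.
e^(−k_1 t) = e^(−0.303×0.3050) = 0.9117; e^(−k_2 t) = e^(−1.76×0.3050) = 0.5846.
D = 2.412 × (0.9117 − 0.5846) + 1.86 × 0.5846 = 0.7891 + 1.087 = 1.876 mg/L.
DO = C_s − D = 9.04 − 1.876 = 7.164 mg/L.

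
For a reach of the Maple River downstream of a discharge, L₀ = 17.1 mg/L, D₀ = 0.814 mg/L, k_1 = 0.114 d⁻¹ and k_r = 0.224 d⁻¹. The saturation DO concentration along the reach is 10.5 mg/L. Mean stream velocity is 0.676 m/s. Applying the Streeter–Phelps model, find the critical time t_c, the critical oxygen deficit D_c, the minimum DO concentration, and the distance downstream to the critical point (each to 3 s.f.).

t_c = [1/(k_r−k_1)] ln[(k_r/k_1)(1 − D₀(k_r−k_1)/(k_1 L₀))]
= [1/(0.224−0.114)] ln[(0.224/0.114)(1 − 0.814×0.1100/(0.114×17.1))]
= (1/0.1100) ln[1.965 × 0.9541] = 9.091 × ln(1.875) = 9.091 × 0.6284 = 5.713 d.
L(t_c) = L₀ e^(−k_1 t_c) = 17.1 × 0.5214 = 8.916 mg/L, and at the critical point k_r D_c = k_1 L, so D_c = (0.114/0.224) × 8.916 = 4.537 mg/L.
Minimum DO = C_s − D_c = 10.5 − 4.537 = 5.963 mg/L.
x_c = v t_c = 0.676 m/s × 5.713 d × 86400 s/d = 333700 m ≈ 334 km.

t_c ≈ 5.71 d; D_c ≈ 4.54 mg/L; min DO ≈ 5.96 mg/L; x_c ≈ 334 km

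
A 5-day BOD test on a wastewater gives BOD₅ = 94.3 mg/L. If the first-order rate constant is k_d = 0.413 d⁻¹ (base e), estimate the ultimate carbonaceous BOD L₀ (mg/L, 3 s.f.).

BOD₅ = L₀(1 − e^(−5k_d)) ⇒ L₀ = BOD₅ / (1 − e^(−5×0.413))
= 94.3 / (1 − 0.1268) = 94.3 / 0.8732 = 108.0 mg/L.

L₀ ≈ 108 mg/L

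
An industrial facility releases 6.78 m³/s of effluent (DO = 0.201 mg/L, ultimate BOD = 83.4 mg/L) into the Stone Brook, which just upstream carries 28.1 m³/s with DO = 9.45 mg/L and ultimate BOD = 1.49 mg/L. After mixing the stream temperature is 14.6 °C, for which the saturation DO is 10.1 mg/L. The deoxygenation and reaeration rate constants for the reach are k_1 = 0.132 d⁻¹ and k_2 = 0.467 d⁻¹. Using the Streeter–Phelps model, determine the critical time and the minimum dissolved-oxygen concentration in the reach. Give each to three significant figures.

Mixed DO = (28.1×9.45 + 6.78×0.201)/(28.1+6.78) = 266.9/34.88 = 7.652 mg/L.
Mixed L₀ = (28.1×1.49 + 6.78×83.4)/(34.88) = 607.3/34.88 = 17.41 mg/L.
Initial deficit D₀ = C_s − DO₀ = 10.1 − 7.652 = 2.448 mg/L.
t_c = (1/0.3350) ln[(0.467/0.132)(1 − 2.448×0.3350/(0.132×17.41))] = 2.985 × ln(2.276) = 2.454 d.
D_c = (0.132/0.467) × 17.41 × e^(−0.132×2.454) = 0.2827 × 17.41 × 0.7233 = 3.560 mg/L.
Minimum DO = 10.1 − 3.560 = 6.540 mg/L.

t_c ≈ 2.45 d; minimum DO ≈ 6.54 mg/L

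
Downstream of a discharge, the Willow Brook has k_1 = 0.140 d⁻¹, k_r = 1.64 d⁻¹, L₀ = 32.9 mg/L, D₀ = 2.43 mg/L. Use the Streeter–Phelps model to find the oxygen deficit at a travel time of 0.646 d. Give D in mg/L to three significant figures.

k_1 L₀/(k_r−k_1) = 0.140×32.9/(1.64−0.140) = 4.606/1.500 = 3.071 mg/L.
e^(−k_1 t) = e^(−0.140×0.6460) = 0.9135; e^(−k_r t) = e^(−1.64×0.6460) = 0.3466.
D = 3.071 × (0.9135 − 0.3466) + 2.43 × 0.3466 = 1.741 + 0.8424 = 2.583 mg/L.

D ≈ 2.58 mg/L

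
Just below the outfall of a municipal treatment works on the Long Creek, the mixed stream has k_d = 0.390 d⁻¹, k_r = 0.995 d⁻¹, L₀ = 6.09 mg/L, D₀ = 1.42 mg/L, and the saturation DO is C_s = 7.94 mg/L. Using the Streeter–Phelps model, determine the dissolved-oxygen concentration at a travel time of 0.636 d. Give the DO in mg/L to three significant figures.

DO ≈ 6.21 mg/L

k_d L₀/(k_r−k_d) = 0.390×6.09/(0.995−0.390) = 2.375/0.6050 = 3.926 mg/L.
e^(−k_d t) = e^(−0.390×0.6360) = 0.7803; e^(−k_r t) = e^(−0.995×0.6360) = 0.5311.
D = 3.926 × (0.7803 − 0.5311) + 1.42 × 0.5311 = 0.9784 + 0.7542 = 1.733 mg/L.
DO = C_s − D = 7.94 − 1.733 = 6.207 mg/L.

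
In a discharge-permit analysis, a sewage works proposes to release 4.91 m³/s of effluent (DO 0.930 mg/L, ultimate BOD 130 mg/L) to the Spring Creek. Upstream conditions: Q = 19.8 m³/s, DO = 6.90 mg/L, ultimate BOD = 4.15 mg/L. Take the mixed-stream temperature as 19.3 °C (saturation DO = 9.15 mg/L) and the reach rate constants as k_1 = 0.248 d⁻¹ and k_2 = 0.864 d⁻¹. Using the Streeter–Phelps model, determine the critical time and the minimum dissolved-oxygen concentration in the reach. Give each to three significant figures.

Mixed DO = (19.8×6.90 + 4.91×0.930)/(19.8+4.91) = 141.2/24.71 = 5.714 mg/L.
Mixed L₀ = (19.8×4.15 + 4.91×130)/(24.71) = 720.5/24.71 = 29.16 mg/L.
Initial deficit D₀ = C_s − DO₀ = 9.15 − 5.714 = 3.436 mg/L.
t_c = (1/0.6160) ln[(0.864/0.248)(1 − 3.436×0.6160/(0.248×29.16))] = 1.623 × ln(2.464) = 1.464 d.
D_c = (0.248/0.864) × 29.16 × e^(−0.248×1.464) = 0.2870 × 29.16 × 0.6955 = 5.821 mg/L.
Minimum DO = 9.15 − 5.821 = 3.329 mg/L.

t_c ≈ 1.46 d; minimum DO ≈ 3.33 mg/L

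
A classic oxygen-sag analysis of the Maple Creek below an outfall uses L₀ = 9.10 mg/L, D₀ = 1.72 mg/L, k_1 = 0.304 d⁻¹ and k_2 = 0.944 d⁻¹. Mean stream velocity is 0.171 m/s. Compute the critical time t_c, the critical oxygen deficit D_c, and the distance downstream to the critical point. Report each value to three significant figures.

With k_2/k_1 = 3.105 and 1 − D₀(k_2−k_1)/(k_1 L₀) = 0.6021,
t_c = ln(3.105 × 0.6021) / (0.944 − 0.304) = ln(1.870) / 0.6400 = 0.6257/0.6400 = 0.9777 d.
L(t_c) = L₀ e^(−k_1 t_c) = 9.10 × 0.7429 = 6.760 mg/L, and at the critical point k_2 D_c = k_1 L, so D_c = (0.304/0.944) × 6.760 = 2.177 mg/L.
x_c = v t_c = 0.171 m/s × 0.9777 d × 86400 s/d = 14450 m ≈ 14.4 km.

t_c ≈ 0.978 d; D_c ≈ 2.18 mg/L; x_c ≈ 14.4 km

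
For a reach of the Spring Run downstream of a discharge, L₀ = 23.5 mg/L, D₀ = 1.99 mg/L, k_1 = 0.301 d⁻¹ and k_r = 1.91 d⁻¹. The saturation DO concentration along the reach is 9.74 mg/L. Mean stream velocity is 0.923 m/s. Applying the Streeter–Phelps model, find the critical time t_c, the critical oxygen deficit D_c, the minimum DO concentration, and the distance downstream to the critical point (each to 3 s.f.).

t_c = [1/(k_r−k_1)] ln[(k_r/k_1)(1 − D₀(k_r−k_1)/(k_1 L₀))]
= [1/(1.91−0.301)] ln[(1.91/0.301)(1 − 1.99×1.609/(0.301×23.5))]
= (1/1.609) ln[6.346 × 0.5473] = 0.6215 × ln(3.473) = 0.6215 × 1.245 = 0.7738 d.
L(t_c) = L₀ e^(−k_1 t_c) = 23.5 × 0.7922 = 18.62 mg/L, and at the critical point k_r D_c = k_1 L, so D_c = (0.301/1.91) × 18.62 = 2.934 mg/L.
Minimum DO = C_s − D_c = 9.74 − 2.934 = 6.806 mg/L.
x_c = v t_c = 0.923 m/s × 0.7738 d × 86400 s/d = 61710 m ≈ 61.7 km.

t_c ≈ 0.774 d; D_c ≈ 2.93 mg/L; min DO ≈ 6.81 mg/L; x_c ≈ 61.7 km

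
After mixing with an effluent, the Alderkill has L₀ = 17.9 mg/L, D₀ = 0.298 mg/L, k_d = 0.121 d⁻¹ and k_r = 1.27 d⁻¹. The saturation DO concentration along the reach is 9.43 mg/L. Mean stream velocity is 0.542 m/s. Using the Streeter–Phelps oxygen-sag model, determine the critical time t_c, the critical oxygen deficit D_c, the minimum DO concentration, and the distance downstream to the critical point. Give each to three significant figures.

With k_r/k_d = 10.50 and 1 − D₀(k_r−k_d)/(k_d L₀) = 0.8419,
t_c = ln(10.50 × 0.8419) / (1.27 − 0.121) = ln(8.837) / 1.149 = 2.179/1.149 = 1.896 d.
L(t_c) = L₀ e^(−k_d t_c) = 17.9 × 0.7950 = 14.23 mg/L, and at the critical point k_r D_c = k_d L, so D_c = (0.121/1.27) × 14.23 = 1.356 mg/L.
Minimum DO = C_s − D_c = 9.43 − 1.356 = 8.074 mg/L.
x_c = v t_c = 0.542 m/s × 1.896 d × 86400 s/d = 88800 m ≈ 88.8 km.

t_c ≈ 1.90 d; D_c ≈ 1.36 mg/L; min DO ≈ 8.07 mg/L; x_c ≈ 88.8 km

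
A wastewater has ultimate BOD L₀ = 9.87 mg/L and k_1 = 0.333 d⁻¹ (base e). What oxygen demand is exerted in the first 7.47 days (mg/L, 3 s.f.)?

y ≈ 9.05 mg/L

y_t = L₀(1 − e^(−k_1 t)) = 9.87 × (1 − e^(−0.333×7.47))
= 9.87 × (1 − 0.08312) = 9.87 × 0.9169 = 9.050 mg/L.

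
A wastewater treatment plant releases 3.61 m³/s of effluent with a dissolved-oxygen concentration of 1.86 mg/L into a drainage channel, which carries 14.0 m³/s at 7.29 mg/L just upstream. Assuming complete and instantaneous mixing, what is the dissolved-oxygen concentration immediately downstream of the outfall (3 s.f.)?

Flow-weighted mixing: C = (Q_r C_r + Q_w C_w)/(Q_r + Q_w)
= (14.0×7.29 + 3.61×1.86)/(14.0 + 3.61) = 108.8/17.61 = 6.177 mg/L.

6.18 mg/L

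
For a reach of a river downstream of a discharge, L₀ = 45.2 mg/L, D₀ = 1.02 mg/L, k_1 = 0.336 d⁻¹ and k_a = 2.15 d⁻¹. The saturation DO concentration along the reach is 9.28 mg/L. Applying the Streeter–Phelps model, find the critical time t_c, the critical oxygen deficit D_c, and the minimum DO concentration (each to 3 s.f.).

t_c ≈ 0.952 d; D_c ≈ 5.13 mg/L; min DO ≈ 4.15 mg/L

At the critical point dD/dt = 0, so k_1 L₀ e^(−k_1 t) = k_a D. Substituting D(t) from the Streeter–Phelps equation and solving for t gives
t_c = ln[(k_a/k_1)(1 − D₀(k_a−k_1)/(k_1 L₀))] / (k_a−k_1).
Here k_a−k_1 = 1.814 d⁻¹ and 1 − D₀(k_a−k_1)/(k_1 L₀) = 1 − 1.02×1.814/(0.336×45.2) = 0.8782, so
t_c = ln(6.399 × 0.8782) / 1.814 = 1.726 / 1.814 = 0.9516 d.
L(t_c) = L₀ e^(−k_1 t_c) = 45.2 × 0.7263 = 32.83 mg/L, and at the critical point k_a D_c = k_1 L, so D_c = (0.336/2.15) × 32.83 = 5.131 mg/L.
Minimum DO = C_s − D_c = 9.28 − 5.131 = 4.149 mg/L.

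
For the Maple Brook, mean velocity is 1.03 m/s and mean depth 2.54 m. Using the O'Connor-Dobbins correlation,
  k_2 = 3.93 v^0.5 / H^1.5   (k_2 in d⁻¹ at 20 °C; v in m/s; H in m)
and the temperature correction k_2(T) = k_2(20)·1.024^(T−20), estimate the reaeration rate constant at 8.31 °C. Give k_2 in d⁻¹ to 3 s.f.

k_2 ≈ 0.747 d⁻¹

k_2(20) = 3.93 × 1.03^0.5 / 2.54^1.5 = 3.93 × 1.015 / 4.048 = 0.9853 d⁻¹.
k_2(8.31) = 0.9853 × 1.024^(8.31−20) = 0.9853 × 0.7579 = 0.7467 d⁻¹.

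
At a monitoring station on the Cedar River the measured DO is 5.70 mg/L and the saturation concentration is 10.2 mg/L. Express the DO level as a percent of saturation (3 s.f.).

% saturation = C/C_s × 100 = 5.70/10.2 × 100 = 55.9 %.

55.9 % saturation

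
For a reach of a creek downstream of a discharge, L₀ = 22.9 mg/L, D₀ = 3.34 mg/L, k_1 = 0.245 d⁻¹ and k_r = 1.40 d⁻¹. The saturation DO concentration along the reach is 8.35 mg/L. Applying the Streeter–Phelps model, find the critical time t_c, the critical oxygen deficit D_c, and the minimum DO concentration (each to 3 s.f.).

t_c = [1/(k_r−k_1)] ln[(k_r/k_1)(1 − D₀(k_r−k_1)/(k_1 L₀))]
= [1/(1.40−0.245)] ln[(1.40/0.245)(1 − 3.34×1.155/(0.245×22.9))]
= (1/1.155) ln[5.714 × 0.3124] = 0.8658 × ln(1.785) = 0.8658 × 0.5795 = 0.5018 d.
L(t_c) = L₀ e^(−k_1 t_c) = 22.9 × 0.8843 = 20.25 mg/L, and at the critical point k_r D_c = k_1 L, so D_c = (0.245/1.40) × 20.25 = 3.544 mg/L.
Minimum DO = C_s − D_c = 8.35 − 3.544 = 4.806 mg/L.

t_c ≈ 0.502 d; D_c ≈ 3.54 mg/L; min DO ≈ 4.81 mg/L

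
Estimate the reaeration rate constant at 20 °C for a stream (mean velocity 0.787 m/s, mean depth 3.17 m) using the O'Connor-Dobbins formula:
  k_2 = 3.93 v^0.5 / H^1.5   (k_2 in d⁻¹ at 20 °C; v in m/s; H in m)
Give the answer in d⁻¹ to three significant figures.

k_2 ≈ 0.618 d⁻¹

k_2 = 3.93 × 0.787^0.5 / 3.17^1.5 = 3.93 × 0.8871 / 5.644 = 0.6177 d⁻¹.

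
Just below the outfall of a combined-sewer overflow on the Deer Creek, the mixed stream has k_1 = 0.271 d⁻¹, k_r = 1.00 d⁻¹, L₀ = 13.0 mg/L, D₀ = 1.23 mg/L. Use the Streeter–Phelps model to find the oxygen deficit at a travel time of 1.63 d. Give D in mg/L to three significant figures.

k_1 L₀/(k_r−k_1) = 0.271×13.0/(1.00−0.271) = 3.523/0.7290 = 4.833 mg/L.
e^(−k_1 t) = e^(−0.271×1.630) = 0.6429; e^(−k_r t) = e^(−1.00×1.630) = 0.1959.
D = 4.833 × (0.6429 − 0.1959) + 1.23 × 0.1959 = 2.160 + 0.2410 = 2.401 mg/L.

D ≈ 2.40 mg/L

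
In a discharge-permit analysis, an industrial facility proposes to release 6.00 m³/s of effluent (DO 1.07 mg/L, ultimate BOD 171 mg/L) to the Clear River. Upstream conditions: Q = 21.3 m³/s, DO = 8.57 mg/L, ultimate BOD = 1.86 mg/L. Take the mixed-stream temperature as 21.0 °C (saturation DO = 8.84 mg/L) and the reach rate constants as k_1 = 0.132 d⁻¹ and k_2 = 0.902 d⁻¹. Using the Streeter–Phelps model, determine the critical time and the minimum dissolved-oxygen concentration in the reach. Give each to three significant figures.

t_c ≈ 2.06 d; minimum DO ≈ 4.49 mg/L

Mixed DO = (21.3×8.57 + 6.00×1.07)/(21.3+6.00) = 189.0/27.30 = 6.922 mg/L.
Mixed L₀ = (21.3×1.86 + 6.00×171)/(27.30) = 1066/27.30 = 39.03 mg/L.
Initial deficit D₀ = C_s − DO₀ = 8.84 − 6.922 = 1.918 mg/L.
t_c = (1/0.7700) ln[(0.902/0.132)(1 − 1.918×0.7700/(0.132×39.03))] = 1.299 × ln(4.874) = 2.057 d.
D_c = (0.132/0.902) × 39.03 × e^(−0.132×2.057) = 0.1463 × 39.03 × 0.7622 = 4.354 mg/L.
Minimum DO = 8.84 − 4.354 = 4.486 mg/L.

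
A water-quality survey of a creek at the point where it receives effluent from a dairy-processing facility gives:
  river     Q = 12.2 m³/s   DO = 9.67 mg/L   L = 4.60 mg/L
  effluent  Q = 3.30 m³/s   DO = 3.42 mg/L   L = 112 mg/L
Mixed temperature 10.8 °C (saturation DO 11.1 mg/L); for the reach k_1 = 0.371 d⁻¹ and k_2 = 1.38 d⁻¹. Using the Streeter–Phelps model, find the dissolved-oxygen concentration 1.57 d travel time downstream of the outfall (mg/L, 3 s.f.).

Mixed DO = (12.2×9.67 + 3.30×3.42)/(12.2+3.30) = 129.3/15.50 = 8.339 mg/L.
Mixed L₀ = (12.2×4.60 + 3.30×112)/(15.50) = 425.7/15.50 = 27.47 mg/L.
Initial deficit D₀ = C_s − DO₀ = 11.1 − 8.339 = 2.761 mg/L.
D(1.57) = [0.371×27.47/(1.38−0.371)](e^(−0.371×1.57) − e^(−1.38×1.57)) + 2.761 e^(−1.38×1.57)
= 10.10 × (0.5585 − 0.1146) + 2.761 × 0.1146 = 4.800 mg/L.
DO = 11.1 − 4.800 = 6.300 mg/L.

DO ≈ 6.30 mg/L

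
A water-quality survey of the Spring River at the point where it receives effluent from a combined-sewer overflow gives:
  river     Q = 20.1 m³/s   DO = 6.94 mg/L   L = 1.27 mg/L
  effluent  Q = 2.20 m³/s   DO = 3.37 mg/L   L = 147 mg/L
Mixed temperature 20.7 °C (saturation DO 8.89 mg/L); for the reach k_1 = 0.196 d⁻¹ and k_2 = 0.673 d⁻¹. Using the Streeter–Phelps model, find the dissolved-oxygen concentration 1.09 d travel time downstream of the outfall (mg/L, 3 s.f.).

Mixed DO = (20.1×6.94 + 2.20×3.37)/(20.1+2.20) = 146.9/22.30 = 6.588 mg/L.
Mixed L₀ = (20.1×1.27 + 2.20×147)/(22.30) = 348.9/22.30 = 15.65 mg/L.
Initial deficit D₀ = C_s − DO₀ = 8.89 − 6.588 = 2.302 mg/L.
D(1.09) = [0.196×15.65/(0.673−0.196)](e^(−0.196×1.09) − e^(−0.673×1.09)) + 2.302 e^(−0.673×1.09)
= 6.429 × (0.8076 − 0.4802) + 2.302 × 0.4802 = 3.211 mg/L.
DO = 8.89 − 3.211 = 5.679 mg/L.

DO ≈ 5.68 mg/L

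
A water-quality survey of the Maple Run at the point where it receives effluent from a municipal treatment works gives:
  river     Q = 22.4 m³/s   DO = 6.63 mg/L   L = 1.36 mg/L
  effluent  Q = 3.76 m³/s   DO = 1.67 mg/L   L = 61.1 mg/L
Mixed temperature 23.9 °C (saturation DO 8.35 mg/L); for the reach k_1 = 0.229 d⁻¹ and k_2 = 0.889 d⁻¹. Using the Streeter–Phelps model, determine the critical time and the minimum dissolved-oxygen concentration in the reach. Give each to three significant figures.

t_c ≈ 0.206 d; minimum DO ≈ 5.91 mg/L

Mixed DO = (22.4×6.63 + 3.76×1.67)/(22.4+3.76) = 154.8/26.16 = 5.917 mg/L.
Mixed L₀ = (22.4×1.36 + 3.76×61.1)/(26.16) = 260.2/26.16 = 9.946 mg/L.
Initial deficit D₀ = C_s − DO₀ = 8.35 − 5.917 = 2.433 mg/L.
t_c = (1/0.6600) ln[(0.889/0.229)(1 − 2.433×0.6600/(0.229×9.946))] = 1.515 × ln(1.145) = 0.2057 d.
D_c = (0.229/0.889) × 9.946 × e^(−0.229×0.2057) = 0.2576 × 9.946 × 0.9540 = 2.444 mg/L.
Minimum DO = 8.35 − 2.444 = 5.906 mg/L.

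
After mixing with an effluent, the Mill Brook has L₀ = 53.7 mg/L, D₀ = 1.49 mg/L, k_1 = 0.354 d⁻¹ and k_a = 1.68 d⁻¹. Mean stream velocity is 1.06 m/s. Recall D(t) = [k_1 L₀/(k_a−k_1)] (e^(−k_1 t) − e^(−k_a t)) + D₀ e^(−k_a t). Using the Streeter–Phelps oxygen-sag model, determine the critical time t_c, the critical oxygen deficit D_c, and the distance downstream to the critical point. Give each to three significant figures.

t_c ≈ 1.09 d; D_c ≈ 7.69 mg/L; x_c ≈ 100 km

With k_a/k_1 = 4.746 and 1 − D₀(k_a−k_1)/(k_1 L₀) = 0.8961,
t_c = ln(4.746 × 0.8961) / (1.68 − 0.354) = ln(4.253) / 1.326 = 1.448/1.326 = 1.092 d.
L(t_c) = L₀ e^(−k_1 t_c) = 53.7 × 0.6795 = 36.49 mg/L, and at the critical point k_a D_c = k_1 L, so D_c = (0.354/1.68) × 36.49 = 7.688 mg/L.
x_c = v t_c = 1.06 m/s × 1.092 d × 86400 s/d = 99980 m ≈ 100 km.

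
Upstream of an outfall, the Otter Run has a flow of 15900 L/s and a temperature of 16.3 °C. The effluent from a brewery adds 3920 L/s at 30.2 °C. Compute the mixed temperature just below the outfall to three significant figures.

19.0 °C

Flow-weighted mixing: C = (Q_r C_r + Q_w C_w)/(Q_r + Q_w)
= (15900×16.3 + 3920×30.2)/(15900 + 3920) = 377600/19820 = 19.05 °C.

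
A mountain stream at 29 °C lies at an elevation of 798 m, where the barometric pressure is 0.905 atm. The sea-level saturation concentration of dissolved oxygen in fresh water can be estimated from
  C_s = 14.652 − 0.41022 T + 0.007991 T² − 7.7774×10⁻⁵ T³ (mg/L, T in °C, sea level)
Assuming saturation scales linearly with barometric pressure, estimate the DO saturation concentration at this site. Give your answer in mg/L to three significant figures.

At sea level: C_s = 14.652 − 0.41022×29 + 0.007991×29² − 7.7774×10⁻⁵×29³ = 7.579 mg/L.
Pressure correction: C_s' = 7.579 × 0.905 = 6.859 mg/L.

C_s ≈ 6.86 mg/L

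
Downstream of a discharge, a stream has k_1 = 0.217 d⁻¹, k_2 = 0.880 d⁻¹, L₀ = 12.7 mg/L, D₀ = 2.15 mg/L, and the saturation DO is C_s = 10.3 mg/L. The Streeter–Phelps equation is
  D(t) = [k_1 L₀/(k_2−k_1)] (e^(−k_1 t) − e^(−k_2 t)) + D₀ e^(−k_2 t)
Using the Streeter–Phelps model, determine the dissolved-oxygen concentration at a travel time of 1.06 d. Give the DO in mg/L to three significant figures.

DO ≈ 7.79 mg/L

k_1 L₀/(k_2−k_1) = 0.217×12.7/(0.880−0.217) = 2.756/0.6630 = 4.157 mg/L.
e^(−k_1 t) = e^(−0.217×1.060) = 0.7945; e^(−k_2 t) = e^(−0.880×1.060) = 0.3935.
D = 4.157 × (0.7945 − 0.3935) + 2.15 × 0.3935 = 1.667 + 0.8459 = 2.513 mg/L.
DO = C_s − D = 10.3 − 2.513 = 7.787 mg/L.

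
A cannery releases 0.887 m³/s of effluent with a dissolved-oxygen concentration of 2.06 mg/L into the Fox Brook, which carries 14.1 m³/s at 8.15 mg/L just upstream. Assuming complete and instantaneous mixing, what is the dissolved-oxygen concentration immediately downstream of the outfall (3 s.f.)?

7.79 mg/L

Flow-weighted mixing: C = (Q_r C_r + Q_w C_w)/(Q_r + Q_w)
= (14.1×8.15 + 0.887×2.06)/(14.1 + 0.887) = 116.7/14.99 = 7.790 mg/L.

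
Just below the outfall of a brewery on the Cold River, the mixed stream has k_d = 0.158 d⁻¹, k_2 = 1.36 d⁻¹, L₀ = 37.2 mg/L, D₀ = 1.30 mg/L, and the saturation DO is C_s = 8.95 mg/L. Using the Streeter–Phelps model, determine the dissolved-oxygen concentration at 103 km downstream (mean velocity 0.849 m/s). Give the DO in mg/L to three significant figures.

DO ≈ 5.56 mg/L

Travel time t = x/v = 103 km / (0.849 m/s) = 103000 m / 0.849 m/s = 121300 s = 1.404 d.
k_d L₀/(k_2−k_d) = 0.158×37.2/(1.36−0.158) = 5.878/1.202 = 4.890 mg/L.
e^(−k_d t) = e^(−0.158×1.404) = 0.8010; e^(−k_2 t) = e^(−1.36×1.404) = 0.1481.
D = 4.890 × (0.8010 − 0.1481) + 1.30 × 0.1481 = 3.193 + 0.1926 = 3.385 mg/L.
DO = C_s − D = 8.95 − 3.385 = 5.565 mg/L.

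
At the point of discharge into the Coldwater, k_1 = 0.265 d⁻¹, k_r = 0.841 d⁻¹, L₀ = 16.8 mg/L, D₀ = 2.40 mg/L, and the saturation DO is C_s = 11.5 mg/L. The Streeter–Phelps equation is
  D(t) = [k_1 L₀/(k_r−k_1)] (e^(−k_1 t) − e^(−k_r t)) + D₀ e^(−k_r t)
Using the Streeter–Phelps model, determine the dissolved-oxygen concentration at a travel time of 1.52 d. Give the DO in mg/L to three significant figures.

DO ≈ 7.82 mg/L

k_1 L₀/(k_r−k_1) = 0.265×16.8/(0.841−0.265) = 4.452/0.5760 = 7.729 mg/L.
e^(−k_1 t) = e^(−0.265×1.520) = 0.6684; e^(−k_r t) = e^(−0.841×1.520) = 0.2785.
D = 7.729 × (0.6684 − 0.2785) + 2.40 × 0.2785 = 3.014 + 0.6684 = 3.682 mg/L.
DO = C_s − D = 11.5 − 3.682 = 7.818 mg/L.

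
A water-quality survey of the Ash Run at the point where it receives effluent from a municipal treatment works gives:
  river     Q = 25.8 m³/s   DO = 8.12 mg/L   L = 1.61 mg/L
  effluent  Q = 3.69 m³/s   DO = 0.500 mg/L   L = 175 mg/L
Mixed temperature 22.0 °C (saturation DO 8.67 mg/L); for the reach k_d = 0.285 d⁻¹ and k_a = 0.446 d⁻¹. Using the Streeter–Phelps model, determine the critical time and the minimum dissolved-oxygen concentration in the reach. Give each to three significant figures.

Mixed DO = (25.8×8.12 + 3.69×0.500)/(25.8+3.69) = 211.3/29.49 = 7.167 mg/L.
Mixed L₀ = (25.8×1.61 + 3.69×175)/(29.49) = 687.3/29.49 = 23.31 mg/L.
Initial deficit D₀ = C_s − DO₀ = 8.67 − 7.167 = 1.503 mg/L.
t_c = (1/0.1610) ln[(0.446/0.285)(1 − 1.503×0.1610/(0.285×23.31))] = 6.211 × ln(1.508) = 2.551 d.
D_c = (0.285/0.446) × 23.31 × e^(−0.285×2.551) = 0.6390 × 23.31 × 0.4833 = 7.198 mg/L.
Minimum DO = 8.67 − 7.198 = 1.472 mg/L.

t_c ≈ 2.55 d; minimum DO ≈ 1.47 mg/L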